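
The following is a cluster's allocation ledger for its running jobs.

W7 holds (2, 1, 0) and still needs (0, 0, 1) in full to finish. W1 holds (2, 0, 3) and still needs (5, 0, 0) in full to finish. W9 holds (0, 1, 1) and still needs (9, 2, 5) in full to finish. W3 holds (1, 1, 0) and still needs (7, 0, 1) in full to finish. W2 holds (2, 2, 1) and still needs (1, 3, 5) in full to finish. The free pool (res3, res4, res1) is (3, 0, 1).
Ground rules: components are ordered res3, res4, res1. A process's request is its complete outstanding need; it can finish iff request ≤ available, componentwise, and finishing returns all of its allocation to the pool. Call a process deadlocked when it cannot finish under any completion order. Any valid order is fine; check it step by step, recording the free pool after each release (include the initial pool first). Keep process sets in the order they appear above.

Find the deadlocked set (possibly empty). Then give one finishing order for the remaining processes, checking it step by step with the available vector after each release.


Deadlocked set: W9 and W2.
Key observation: no order helps: past W7, W1, W3, the free pool tops out at (8, 2, 4), below what each blocked process needs in res1.
One completion order for the rest: W7, W1, W3. Walking it through:
  pool = (3, 0, 1)
  W7: need (0, 0, 1) fits (3, 0, 1); releases (2, 1, 0), pool now (5, 1, 1)
  W1: need (5, 0, 0) fits (5, 1, 1); releases (2, 0, 3), pool now (7, 1, 4)
  W3: need (7, 0, 1) fits (7, 1, 4); releases (1, 1, 0), pool now (8, 2, 4)
The stuck group stays short no matter what:
  W9 cannot run: need (9, 2, 5) vs free (8, 2, 4) (insufficient res3 and res1)
  W2 cannot run: need (1, 3, 5) vs free (8, 2, 4) (insufficient res4 and res1)


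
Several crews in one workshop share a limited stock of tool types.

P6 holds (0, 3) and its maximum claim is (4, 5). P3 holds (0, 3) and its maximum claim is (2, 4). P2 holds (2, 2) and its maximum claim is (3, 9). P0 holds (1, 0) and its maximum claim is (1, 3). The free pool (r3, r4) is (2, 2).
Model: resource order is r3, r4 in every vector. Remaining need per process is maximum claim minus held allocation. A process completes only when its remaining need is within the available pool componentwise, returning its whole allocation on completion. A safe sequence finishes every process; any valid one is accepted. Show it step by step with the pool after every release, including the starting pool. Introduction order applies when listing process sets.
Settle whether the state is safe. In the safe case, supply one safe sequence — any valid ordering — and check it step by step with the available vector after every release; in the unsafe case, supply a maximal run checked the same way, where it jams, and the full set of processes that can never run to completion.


The state is UNSAFE.
Key observation: after P3, P0 the pool peaks at (3, 5), and each blocked process is short somewhere: P6 on r3; P2 on r4.
Going as far as possible: P3, P0; after that, nothing fits. Check, step by step:
  pool = (2, 2)
  P3: need (2, 1) fits (2, 2); releases (0, 3), pool now (2, 5)
  P0: need (0, 3) fits (2, 5); releases (1, 0), pool now (3, 5)
  P6 still needs (4, 2) but only (3, 5) is free — short on r3
  P2 still needs (1, 7) but only (3, 5) is free — short on r4
Permanently blocked: P6 and P2.


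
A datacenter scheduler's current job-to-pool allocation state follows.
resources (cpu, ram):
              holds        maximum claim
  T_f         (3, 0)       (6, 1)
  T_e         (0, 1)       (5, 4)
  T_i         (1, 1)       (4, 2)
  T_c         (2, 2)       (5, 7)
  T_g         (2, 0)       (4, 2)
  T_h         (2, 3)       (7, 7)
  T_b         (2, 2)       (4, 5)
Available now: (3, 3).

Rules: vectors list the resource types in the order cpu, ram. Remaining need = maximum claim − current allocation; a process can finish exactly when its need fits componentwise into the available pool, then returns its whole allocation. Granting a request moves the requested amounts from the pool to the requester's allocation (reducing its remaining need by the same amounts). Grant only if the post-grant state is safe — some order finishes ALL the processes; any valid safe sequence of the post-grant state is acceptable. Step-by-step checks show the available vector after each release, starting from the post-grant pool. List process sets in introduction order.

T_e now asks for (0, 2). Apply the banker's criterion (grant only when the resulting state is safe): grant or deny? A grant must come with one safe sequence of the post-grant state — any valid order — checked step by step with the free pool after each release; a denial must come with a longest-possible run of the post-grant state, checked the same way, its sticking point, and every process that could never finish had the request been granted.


GRANT. The post-grant state is safe; one safe sequence: T_i, T_f, T_e, T_g, T_h, T_b, T_c.
Key observation: (3, 1) free after granting still covers T_i first, and each release covers the next.
Verifying the post-grant state step by step:
  pool = (3, 1)
  run T_i (needs (3, 1), free (3, 1)); after release of (1, 1) the pool is (4, 2)
  run T_f (needs (3, 1), free (4, 2)); after release of (3, 0) the pool is (7, 2)
  run T_e (needs (5, 1), free (7, 2)); after release of (0, 3) the pool is (7, 5)
  run T_g (needs (2, 2), free (7, 5)); after release of (2, 0) the pool is (9, 5)
  run T_h (needs (5, 4), free (9, 5)); after release of (2, 3) the pool is (11, 8)
  run T_b (needs (2, 3), free (11, 8)); after release of (2, 2) the pool is (13, 10)
  run T_c (needs (3, 5), free (13, 10)); after release of (2, 2) the pool is (15, 12)


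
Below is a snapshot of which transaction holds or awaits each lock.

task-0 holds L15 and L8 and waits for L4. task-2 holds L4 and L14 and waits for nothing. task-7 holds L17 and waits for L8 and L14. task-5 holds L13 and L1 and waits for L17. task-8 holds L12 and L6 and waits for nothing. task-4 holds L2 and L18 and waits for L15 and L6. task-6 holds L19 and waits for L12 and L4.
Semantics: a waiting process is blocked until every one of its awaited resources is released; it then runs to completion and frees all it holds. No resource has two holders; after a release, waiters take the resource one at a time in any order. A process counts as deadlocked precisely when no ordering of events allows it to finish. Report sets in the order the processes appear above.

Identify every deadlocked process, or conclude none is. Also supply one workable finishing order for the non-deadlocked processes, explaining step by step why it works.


Nothing here is deadlocked.
Key observation: all waits point, directly or indirectly, at processes that can finish, so nothing is permanently blocked.
One completion order for the rest: task-2, task-0, task-7, task-8, task-6, task-4, task-5.
Step-by-step check:
  task-2 waits on nothing -> runs at once and releases L4 and L14
  task-0: everything it awaited (L4) is free; runs, freeing L15 and L8
  task-7: everything it awaited (L8 and L14) is free; runs, freeing L17
  task-8 waits on nothing -> runs at once and releases L12 and L6
  task-6: everything it awaited (L12 and L4) is free; runs, freeing L19
  task-4: everything it awaited (L15 and L6) is free; runs, freeing L2 and L18
  task-5: everything it awaited (L17) is free; runs, freeing L13 and L1


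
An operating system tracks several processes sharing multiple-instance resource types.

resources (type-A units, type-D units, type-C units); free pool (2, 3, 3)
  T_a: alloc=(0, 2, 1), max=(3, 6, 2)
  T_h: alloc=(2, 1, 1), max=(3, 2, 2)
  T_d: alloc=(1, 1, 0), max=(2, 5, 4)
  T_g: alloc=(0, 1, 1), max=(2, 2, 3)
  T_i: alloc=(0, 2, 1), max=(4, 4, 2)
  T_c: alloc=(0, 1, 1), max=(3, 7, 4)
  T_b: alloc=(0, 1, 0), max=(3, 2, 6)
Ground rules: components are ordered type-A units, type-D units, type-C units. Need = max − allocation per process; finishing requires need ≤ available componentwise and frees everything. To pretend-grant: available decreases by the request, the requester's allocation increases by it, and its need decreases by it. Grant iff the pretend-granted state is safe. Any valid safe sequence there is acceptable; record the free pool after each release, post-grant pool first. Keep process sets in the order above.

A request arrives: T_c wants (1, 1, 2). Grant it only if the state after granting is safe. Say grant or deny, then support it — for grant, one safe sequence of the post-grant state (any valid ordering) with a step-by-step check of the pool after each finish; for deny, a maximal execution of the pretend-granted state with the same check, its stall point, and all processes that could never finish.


GRANT: granting preserves safety; a valid post-grant sequence is T_h, T_g, T_a, T_d, T_c, T_b, T_i.
Key observation: granting shrinks the pool to (1, 2, 1), yet T_h still fits and the chain goes through.
Verifying the post-grant state step by step:
  pool = (1, 2, 1)
  run T_h (needs (1, 1, 1), free (1, 2, 1)); after release of (2, 1, 1) the pool is (3, 3, 2)
  run T_g (needs (2, 1, 2), free (3, 3, 2)); after release of (0, 1, 1) the pool is (3, 4, 3)
  run T_a (needs (3, 4, 1), free (3, 4, 3)); after release of (0, 2, 1) the pool is (3, 6, 4)
  run T_d (needs (1, 4, 4), free (3, 6, 4)); after release of (1, 1, 0) the pool is (4, 7, 4)
  run T_c (needs (2, 5, 1), free (4, 7, 4)); after release of (1, 2, 3) the pool is (5, 9, 7)
  run T_b (needs (3, 1, 6), free (5, 9, 7)); after release of (0, 1, 0) the pool is (5, 10, 7)
  run T_i (needs (4, 2, 1), free (5, 10, 7)); after release of (0, 2, 1) the pool is (5, 12, 8)


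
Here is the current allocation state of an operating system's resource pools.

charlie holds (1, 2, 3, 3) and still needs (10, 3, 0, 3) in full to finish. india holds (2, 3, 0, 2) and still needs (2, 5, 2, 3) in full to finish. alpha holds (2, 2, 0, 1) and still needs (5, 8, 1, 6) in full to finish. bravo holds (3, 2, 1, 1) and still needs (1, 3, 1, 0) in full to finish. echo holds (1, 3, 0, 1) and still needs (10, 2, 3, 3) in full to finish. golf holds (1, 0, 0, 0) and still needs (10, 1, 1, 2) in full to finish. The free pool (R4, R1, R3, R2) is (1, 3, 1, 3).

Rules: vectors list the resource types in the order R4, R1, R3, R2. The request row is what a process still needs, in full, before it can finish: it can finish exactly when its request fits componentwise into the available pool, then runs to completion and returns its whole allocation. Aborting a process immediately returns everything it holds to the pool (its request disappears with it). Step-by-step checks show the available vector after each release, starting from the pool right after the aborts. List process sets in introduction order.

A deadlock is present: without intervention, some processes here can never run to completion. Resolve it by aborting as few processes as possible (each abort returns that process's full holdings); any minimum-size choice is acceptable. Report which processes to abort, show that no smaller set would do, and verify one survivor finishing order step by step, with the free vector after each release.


Abort echo and golf.
Key observation: aborting echo and golf returns (2, 3, 0, 1), and charlie — hopeless before — runs at step 4 with the returned capacity in the pool.
Why nothing smaller works — every single abort fails: charlie alone leaves echo blocked (short on R4); india alone leaves charlie blocked (short on R4); alpha alone leaves charlie blocked (short on R4); bravo alone leaves charlie blocked (short on R4); echo alone leaves charlie blocked (short on R4); golf alone leaves charlie blocked (short on R4).
The survivors complete as bravo, india, alpha, charlie. Verifying each step (starting from the post-abort pool):
  pool = (3, 6, 1, 4)
  run bravo (needs (1, 3, 1, 0), free (3, 6, 1, 4)); after release of (3, 2, 1, 1) the pool is (6, 8, 2, 5)
  run india (needs (2, 5, 2, 3), free (6, 8, 2, 5)); after release of (2, 3, 0, 2) the pool is (8, 11, 2, 7)
  run alpha (needs (5, 8, 1, 6), free (8, 11, 2, 7)); after release of (2, 2, 0, 1) the pool is (10, 13, 2, 8)
  run charlie (needs (10, 3, 0, 3), free (10, 13, 2, 8)); after release of (1, 2, 3, 3) the pool is (11, 15, 5, 11)


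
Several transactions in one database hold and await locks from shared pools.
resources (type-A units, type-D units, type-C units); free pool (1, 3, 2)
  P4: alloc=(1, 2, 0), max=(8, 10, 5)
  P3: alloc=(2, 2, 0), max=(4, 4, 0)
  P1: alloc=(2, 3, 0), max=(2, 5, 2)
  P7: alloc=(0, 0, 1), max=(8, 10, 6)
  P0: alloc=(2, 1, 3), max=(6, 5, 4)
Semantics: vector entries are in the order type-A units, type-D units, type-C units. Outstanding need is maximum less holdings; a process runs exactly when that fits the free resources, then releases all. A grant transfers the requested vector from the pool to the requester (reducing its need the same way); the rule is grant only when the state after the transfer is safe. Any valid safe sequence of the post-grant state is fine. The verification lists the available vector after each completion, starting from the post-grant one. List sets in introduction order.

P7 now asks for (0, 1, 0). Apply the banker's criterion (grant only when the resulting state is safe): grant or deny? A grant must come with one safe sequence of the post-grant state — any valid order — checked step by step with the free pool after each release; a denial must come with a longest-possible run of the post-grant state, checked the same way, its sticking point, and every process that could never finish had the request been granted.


GRANT. The post-grant state is safe; one safe sequence: P1, P3, P0, P4, P7.
Key observation: the transfer keeps a workable pool ((1, 2, 2)); P1 starts the safe sequence.
Check on the post-grant state, step by step:
  pool = (1, 2, 2)
  P1 needs (0, 2, 2) <= (1, 2, 2) -> finishes; pool += (2, 3, 0) = (3, 5, 2)
  P3 needs (2, 2, 0) <= (3, 5, 2) -> finishes; pool += (2, 2, 0) = (5, 7, 2)
  P0 needs (4, 4, 1) <= (5, 7, 2) -> finishes; pool += (2, 1, 3) = (7, 8, 5)
  P4 needs (7, 8, 5) <= (7, 8, 5) -> finishes; pool += (1, 2, 0) = (8, 10, 5)
  P7 needs (8, 9, 5) <= (8, 10, 5) -> finishes; pool += (0, 1, 1) = (8, 11, 6)


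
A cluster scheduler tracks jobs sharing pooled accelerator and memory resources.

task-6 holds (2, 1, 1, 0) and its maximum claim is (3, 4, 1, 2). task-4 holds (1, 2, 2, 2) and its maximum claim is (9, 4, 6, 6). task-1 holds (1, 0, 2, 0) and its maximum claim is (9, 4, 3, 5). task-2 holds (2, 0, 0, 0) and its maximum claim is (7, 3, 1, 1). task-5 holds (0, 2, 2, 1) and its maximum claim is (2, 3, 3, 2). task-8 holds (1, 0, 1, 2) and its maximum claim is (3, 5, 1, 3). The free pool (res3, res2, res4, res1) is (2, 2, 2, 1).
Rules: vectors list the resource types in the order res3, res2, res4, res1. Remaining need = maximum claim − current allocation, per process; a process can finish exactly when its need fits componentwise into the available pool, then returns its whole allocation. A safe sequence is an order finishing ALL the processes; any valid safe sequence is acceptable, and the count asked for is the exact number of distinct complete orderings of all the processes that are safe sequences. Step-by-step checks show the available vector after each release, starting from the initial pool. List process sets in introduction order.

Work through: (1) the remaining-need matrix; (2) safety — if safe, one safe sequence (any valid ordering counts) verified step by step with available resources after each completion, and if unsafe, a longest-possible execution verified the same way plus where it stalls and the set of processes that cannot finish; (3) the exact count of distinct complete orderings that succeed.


(1) Remaining need (order res3, res2, res4, res1):
  task-6: (1, 3, 0, 2)
  task-4: (8, 2, 4, 4)
  task-1: (8, 4, 1, 5)
  task-2: (5, 3, 1, 1)
  task-5: (2, 1, 1, 1)
  task-8: (2, 5, 0, 1)
(2) UNSAFE — no complete ordering exists.
Key observation: even finishing task-5, task-6, task-8, task-2 leaves just (7, 5, 6, 4) free — too little res3 for any of the remaining processes.
The run task-5, task-6, task-8, task-2 cannot be extended any further. Step-by-step check:
  pool = (2, 2, 2, 1)
  run task-5 (needs (2, 1, 1, 1), free (2, 2, 2, 1)); after release of (0, 2, 2, 1) the pool is (2, 4, 4, 2)
  run task-6 (needs (1, 3, 0, 2), free (2, 4, 4, 2)); after release of (2, 1, 1, 0) the pool is (4, 5, 5, 2)
  run task-8 (needs (2, 5, 0, 1), free (4, 5, 5, 2)); after release of (1, 0, 1, 2) the pool is (5, 5, 6, 4)
  run task-2 (needs (5, 3, 1, 1), free (5, 5, 6, 4)); after release of (2, 0, 0, 0) the pool is (7, 5, 6, 4)
  task-4 still needs (8, 2, 4, 4) but only (7, 5, 6, 4) is free — short on res3
  task-1 still needs (8, 4, 1, 5) but only (7, 5, 6, 4) is free — short on res3 and res1
Permanently blocked: task-4 and task-1.
(3) The exact count: 0 of the possible complete orderings are safe sequences.


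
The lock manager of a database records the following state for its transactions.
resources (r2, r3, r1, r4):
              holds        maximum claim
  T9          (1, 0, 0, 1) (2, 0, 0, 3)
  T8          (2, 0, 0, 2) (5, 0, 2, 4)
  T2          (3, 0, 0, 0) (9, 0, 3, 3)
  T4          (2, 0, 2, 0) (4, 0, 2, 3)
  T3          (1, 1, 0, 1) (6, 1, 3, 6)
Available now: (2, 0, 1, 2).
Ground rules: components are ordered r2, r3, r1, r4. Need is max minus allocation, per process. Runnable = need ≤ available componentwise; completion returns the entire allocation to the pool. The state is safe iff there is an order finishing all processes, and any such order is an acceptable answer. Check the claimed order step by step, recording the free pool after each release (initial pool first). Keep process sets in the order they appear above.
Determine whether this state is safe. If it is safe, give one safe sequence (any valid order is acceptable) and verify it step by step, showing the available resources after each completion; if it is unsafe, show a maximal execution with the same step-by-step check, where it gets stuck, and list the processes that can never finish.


The state is SAFE; one workable sequence: T9, T4, T8, T3, T2.
Key observation: at T9 the run first touches a limit — (1, 0, 0, 2) against (2, 0, 1, 2), exact on a resource it actually requests.
Walking it through:
  pool = (2, 0, 1, 2)
  run T9 (needs (1, 0, 0, 2), free (2, 0, 1, 2)); after release of (1, 0, 0, 1) the pool is (3, 0, 1, 3)
  run T4 (needs (2, 0, 0, 3), free (3, 0, 1, 3)); after release of (2, 0, 2, 0) the pool is (5, 0, 3, 3)
  run T8 (needs (3, 0, 2, 2), free (5, 0, 3, 3)); after release of (2, 0, 0, 2) the pool is (7, 0, 3, 5)
  run T3 (needs (5, 0, 3, 5), free (7, 0, 3, 5)); after release of (1, 1, 0, 1) the pool is (8, 1, 3, 6)
  run T2 (needs (6, 0, 3, 3), free (8, 1, 3, 6)); after release of (3, 0, 0, 0) the pool is (11, 1, 3, 6)


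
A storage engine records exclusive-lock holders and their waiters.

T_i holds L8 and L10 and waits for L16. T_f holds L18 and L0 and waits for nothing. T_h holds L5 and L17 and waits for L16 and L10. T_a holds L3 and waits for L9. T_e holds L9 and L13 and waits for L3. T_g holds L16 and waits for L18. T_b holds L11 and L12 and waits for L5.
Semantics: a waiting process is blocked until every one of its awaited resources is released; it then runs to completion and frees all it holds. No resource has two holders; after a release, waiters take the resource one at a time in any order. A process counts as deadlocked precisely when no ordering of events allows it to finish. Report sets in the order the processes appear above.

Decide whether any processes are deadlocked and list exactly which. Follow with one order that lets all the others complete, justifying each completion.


Deadlocked set: T_a and T_e.
Key observation: T_a -> T_e -> T_a is a circular wait — nothing in it can go first; no other process is dragged down with it.
A valid finishing order for the others: T_f, T_g, T_i, T_h, T_b.
Check, step by step:
  T_f waits on nothing -> runs at once and releases L18 and L0
  run T_g (all its waits — L18 — are resolved); releases L16
  run T_i (all its waits — L16 — are resolved); releases L8 and L10
  run T_h (all its waits — L16 and L10 — are resolved); releases L5 and L17
  run T_b (all its waits — L5 — are resolved); releases L11 and L12


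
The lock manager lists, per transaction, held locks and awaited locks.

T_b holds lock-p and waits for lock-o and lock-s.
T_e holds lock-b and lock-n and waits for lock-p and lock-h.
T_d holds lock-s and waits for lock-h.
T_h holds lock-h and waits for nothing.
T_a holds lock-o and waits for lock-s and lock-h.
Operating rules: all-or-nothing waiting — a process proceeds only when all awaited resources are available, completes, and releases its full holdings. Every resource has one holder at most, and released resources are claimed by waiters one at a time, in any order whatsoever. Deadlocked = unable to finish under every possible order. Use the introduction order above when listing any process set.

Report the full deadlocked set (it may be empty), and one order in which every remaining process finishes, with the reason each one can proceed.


The deadlocked set is empty.
Key observation: the waits form no ring: some process can always run, and its releases unblock the others one by one.
The rest can finish in the order T_h, T_d, T_a, T_b, T_e.
Walking it through:
  T_h: no waits; runs immediately, freeing lock-h
  run T_d (all its waits — lock-h — are resolved); releases lock-s
  run T_a (all its waits — lock-s and lock-h — are resolved); releases lock-o
  run T_b (all its waits — lock-o and lock-s — are resolved); releases lock-p
  run T_e (all its waits — lock-p and lock-h — are resolved); releases lock-b and lock-n


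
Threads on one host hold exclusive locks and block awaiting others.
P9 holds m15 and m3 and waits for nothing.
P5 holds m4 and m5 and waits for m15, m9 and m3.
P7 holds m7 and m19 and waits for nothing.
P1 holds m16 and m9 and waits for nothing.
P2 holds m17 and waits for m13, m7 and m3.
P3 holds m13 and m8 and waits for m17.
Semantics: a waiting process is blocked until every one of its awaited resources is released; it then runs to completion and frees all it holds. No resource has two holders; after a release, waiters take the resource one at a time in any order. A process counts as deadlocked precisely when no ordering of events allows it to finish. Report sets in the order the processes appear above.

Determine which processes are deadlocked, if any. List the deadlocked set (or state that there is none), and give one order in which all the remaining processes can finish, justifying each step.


Deadlocked: P2 and P3.
Key observation: the knot is the closed ring of waits P2 -> P3 -> P2; no other process is dragged down with it.
The rest can finish in the order P9, P1, P5, P7.
Verifying each step:
  P9 waits on nothing -> runs at once and releases m15 and m3
  P1 waits on nothing -> runs at once and releases m16 and m9
  P5 waits on m15, m9 and m3 — all released -> runs and releases m4 and m5
  P7 waits on nothing -> runs at once and releases m7 and m19


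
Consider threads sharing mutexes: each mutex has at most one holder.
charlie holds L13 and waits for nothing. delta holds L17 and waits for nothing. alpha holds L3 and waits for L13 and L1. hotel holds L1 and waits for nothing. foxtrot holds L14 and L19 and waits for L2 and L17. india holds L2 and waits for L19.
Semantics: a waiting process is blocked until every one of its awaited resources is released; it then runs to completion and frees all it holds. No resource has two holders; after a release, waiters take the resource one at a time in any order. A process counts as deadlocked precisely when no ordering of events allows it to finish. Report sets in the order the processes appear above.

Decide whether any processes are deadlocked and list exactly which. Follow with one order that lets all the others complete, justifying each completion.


Deadlocked set: foxtrot and india.
Key observation: the cycle foxtrot -> india -> foxtrot can never break — each member waits on the next; no other process is dragged down with it.
A valid finishing order for the others: charlie, hotel, alpha, delta.
Verifying each step:
  run charlie (it waits on nothing); releases L13
  run hotel (it waits on nothing); releases L1
  run alpha (all its waits — L13 and L1 — are resolved); releases L3
  run delta (it waits on nothing); releases L17


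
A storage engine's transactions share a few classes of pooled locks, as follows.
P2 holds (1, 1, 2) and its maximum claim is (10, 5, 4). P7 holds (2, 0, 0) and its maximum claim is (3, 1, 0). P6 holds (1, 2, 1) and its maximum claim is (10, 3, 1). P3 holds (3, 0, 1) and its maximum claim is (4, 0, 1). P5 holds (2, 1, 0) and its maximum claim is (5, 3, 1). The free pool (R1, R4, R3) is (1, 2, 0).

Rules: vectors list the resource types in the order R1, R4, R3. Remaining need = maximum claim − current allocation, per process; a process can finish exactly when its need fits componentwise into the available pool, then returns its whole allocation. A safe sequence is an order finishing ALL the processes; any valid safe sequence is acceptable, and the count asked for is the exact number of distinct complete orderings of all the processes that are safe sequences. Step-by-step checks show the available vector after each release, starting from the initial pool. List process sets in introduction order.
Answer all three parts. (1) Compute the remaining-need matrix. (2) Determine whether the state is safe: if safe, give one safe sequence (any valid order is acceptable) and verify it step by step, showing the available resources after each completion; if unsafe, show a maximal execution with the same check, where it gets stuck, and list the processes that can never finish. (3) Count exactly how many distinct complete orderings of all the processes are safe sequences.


(1) Outstanding need per process (order R1, R4, R3):
  P2: (9, 4, 2)
  P7: (1, 1, 0)
  P6: (9, 1, 0)
  P3: (1, 0, 0)
  P5: (3, 2, 1)
(2) The state is UNSAFE.
Key observation: even finishing P7, P3, P5 leaves just (8, 3, 1) free — too little R1 for any of the remaining processes.
A maximal execution: P7, P3, P5 — then nothing else fits. Check, step by step:
  pool = (1, 2, 0)
  run P7 (needs (1, 1, 0), free (1, 2, 0)); after release of (2, 0, 0) the pool is (3, 2, 0)
  run P3 (needs (1, 0, 0), free (3, 2, 0)); after release of (3, 0, 1) the pool is (6, 2, 1)
  run P5 (needs (3, 2, 1), free (6, 2, 1)); after release of (2, 1, 0) the pool is (8, 3, 1)
  P2 still needs (9, 4, 2) but only (8, 3, 1) is free — short on R1, R4 and R3
  P6 still needs (9, 1, 0) but only (8, 3, 1) is free — short on R1
Never able to finish: P2 and P6.
(3) Precisely 0 of the possible complete orderings are safe sequences.


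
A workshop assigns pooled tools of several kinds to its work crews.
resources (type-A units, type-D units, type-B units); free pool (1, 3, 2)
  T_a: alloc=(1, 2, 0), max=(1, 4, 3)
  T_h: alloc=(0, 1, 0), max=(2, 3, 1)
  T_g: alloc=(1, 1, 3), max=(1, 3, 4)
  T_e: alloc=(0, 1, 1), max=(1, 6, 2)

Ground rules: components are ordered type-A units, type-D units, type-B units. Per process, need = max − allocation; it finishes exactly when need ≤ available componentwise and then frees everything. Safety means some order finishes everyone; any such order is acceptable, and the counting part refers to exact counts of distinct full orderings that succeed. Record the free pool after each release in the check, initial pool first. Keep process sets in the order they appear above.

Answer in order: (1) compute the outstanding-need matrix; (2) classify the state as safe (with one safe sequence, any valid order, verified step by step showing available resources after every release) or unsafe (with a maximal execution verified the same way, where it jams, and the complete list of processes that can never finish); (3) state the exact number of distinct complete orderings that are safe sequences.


(1) Outstanding need per process (order type-A units, type-D units, type-B units):
  T_a: (0, 2, 3)
  T_h: (2, 2, 1)
  T_g: (0, 2, 1)
  T_e: (1, 5, 1)
(2) SAFE, for example via the order T_g, T_a, T_h, T_e.
Key observation: every step clears its requested resources with room to spare; the minimum clearance is 1, first at T_g — (0, 2, 1) vs (1, 3, 2) free.
Step-by-step check:
  pool = (1, 3, 2)
  T_g: need (0, 2, 1) fits (1, 3, 2); releases (1, 1, 3), pool now (2, 4, 5)
  T_a: need (0, 2, 3) fits (2, 4, 5); releases (1, 2, 0), pool now (3, 6, 5)
  T_h: need (2, 2, 1) fits (3, 6, 5); releases (0, 1, 0), pool now (3, 7, 5)
  T_e: need (1, 5, 1) fits (3, 7, 5); releases (0, 1, 1), pool now (3, 8, 6)
(3) Exactly 4 of the possible complete orderings are safe sequences.


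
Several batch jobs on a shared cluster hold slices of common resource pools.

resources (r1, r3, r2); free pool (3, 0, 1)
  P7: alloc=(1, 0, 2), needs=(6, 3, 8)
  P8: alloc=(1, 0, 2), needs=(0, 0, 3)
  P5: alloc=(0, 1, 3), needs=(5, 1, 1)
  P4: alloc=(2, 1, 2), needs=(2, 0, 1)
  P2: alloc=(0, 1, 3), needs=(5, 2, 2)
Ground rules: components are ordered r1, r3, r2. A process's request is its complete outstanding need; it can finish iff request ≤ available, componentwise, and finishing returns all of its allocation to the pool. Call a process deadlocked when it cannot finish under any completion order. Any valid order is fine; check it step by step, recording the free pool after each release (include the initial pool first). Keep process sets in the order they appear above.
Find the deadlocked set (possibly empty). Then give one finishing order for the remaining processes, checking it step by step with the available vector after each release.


No process is deadlocked.
Key observation: there is always a runnable process — P4 first — so the state unwinds completely.
The rest can finish in the order P4, P5, P2, P8, P7. Walking it through:
  pool = (3, 0, 1)
  run P4 (needs (2, 0, 1), free (3, 0, 1)); after release of (2, 1, 2) the pool is (5, 1, 3)
  run P5 (needs (5, 1, 1), free (5, 1, 3)); after release of (0, 1, 3) the pool is (5, 2, 6)
  run P2 (needs (5, 2, 2), free (5, 2, 6)); after release of (0, 1, 3) the pool is (5, 3, 9)
  run P8 (needs (0, 0, 3), free (5, 3, 9)); after release of (1, 0, 2) the pool is (6, 3, 11)
  run P7 (needs (6, 3, 8), free (6, 3, 11)); after release of (1, 0, 2) the pool is (7, 3, 13)


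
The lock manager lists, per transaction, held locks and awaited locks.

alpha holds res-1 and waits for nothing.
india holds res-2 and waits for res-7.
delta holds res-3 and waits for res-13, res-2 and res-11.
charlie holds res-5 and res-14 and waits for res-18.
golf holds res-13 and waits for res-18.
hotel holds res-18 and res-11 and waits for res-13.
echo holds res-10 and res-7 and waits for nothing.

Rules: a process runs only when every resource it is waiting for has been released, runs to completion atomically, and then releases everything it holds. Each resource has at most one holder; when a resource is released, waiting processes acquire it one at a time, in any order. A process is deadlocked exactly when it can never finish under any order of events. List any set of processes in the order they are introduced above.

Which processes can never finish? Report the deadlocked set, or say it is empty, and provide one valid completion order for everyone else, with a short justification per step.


Deadlocked: delta, charlie, golf and hotel.
Key observation: along golf -> hotel -> golf, each member waits on what the next one holds — a deadlock; delta and charlie wait into the deadlock from upstream.
One completion order for the rest: alpha, echo, india.
Walking it through:
  run alpha (it waits on nothing); releases res-1
  run echo (it waits on nothing); releases res-10 and res-7
  india: everything it awaited (res-7) is free; runs, freeing res-2


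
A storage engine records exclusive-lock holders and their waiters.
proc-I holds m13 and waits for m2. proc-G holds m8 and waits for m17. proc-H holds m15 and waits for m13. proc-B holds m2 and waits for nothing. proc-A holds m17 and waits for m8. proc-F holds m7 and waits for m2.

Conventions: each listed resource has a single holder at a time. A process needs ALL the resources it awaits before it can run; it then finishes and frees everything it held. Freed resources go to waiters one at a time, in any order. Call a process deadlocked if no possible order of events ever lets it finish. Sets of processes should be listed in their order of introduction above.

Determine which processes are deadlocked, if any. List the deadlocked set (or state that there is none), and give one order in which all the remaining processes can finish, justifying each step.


The deadlocked set is proc-G and proc-A.
Key observation: the cycle proc-G -> proc-A -> proc-G can never break — each member waits on the next; no other process is dragged down with it.
A valid finishing order for the others: proc-B, proc-F, proc-I, proc-H.
Verifying each step:
  run proc-B (it waits on nothing); releases m2
  proc-F: everything it awaited (m2) is free; runs, freeing m7
  proc-I: everything it awaited (m2) is free; runs, freeing m13
  proc-H: everything it awaited (m13) is free; runs, freeing m15


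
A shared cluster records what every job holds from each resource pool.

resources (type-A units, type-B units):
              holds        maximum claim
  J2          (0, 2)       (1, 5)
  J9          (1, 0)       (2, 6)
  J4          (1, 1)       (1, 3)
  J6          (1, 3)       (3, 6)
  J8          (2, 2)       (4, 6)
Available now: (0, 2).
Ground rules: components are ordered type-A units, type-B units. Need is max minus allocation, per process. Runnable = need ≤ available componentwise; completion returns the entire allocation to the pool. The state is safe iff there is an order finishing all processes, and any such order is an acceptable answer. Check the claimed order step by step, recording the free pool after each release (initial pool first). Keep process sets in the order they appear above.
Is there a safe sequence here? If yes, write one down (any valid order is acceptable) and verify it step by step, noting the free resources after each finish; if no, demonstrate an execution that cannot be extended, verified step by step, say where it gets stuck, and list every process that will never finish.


UNSAFE.
Key observation: after J4, J2 the pool peaks at (1, 5), and each blocked process is short somewhere: J9 on type-B units; J6 on type-A units; J8 on type-A units.
Going as far as possible: J4, J2; after that, nothing fits. Step-by-step check:
  pool = (0, 2)
  run J4 (needs (0, 2), free (0, 2)); after release of (1, 1) the pool is (1, 3)
  run J2 (needs (1, 3), free (1, 3)); after release of (0, 2) the pool is (1, 5)
  blocked: J9 wants (1, 6), pool (1, 5) — not enough type-B units
  blocked: J6 wants (2, 3), pool (1, 5) — not enough type-A units
  blocked: J8 wants (2, 4), pool (1, 5) — not enough type-A units
Permanently blocked: J9, J6 and J8.


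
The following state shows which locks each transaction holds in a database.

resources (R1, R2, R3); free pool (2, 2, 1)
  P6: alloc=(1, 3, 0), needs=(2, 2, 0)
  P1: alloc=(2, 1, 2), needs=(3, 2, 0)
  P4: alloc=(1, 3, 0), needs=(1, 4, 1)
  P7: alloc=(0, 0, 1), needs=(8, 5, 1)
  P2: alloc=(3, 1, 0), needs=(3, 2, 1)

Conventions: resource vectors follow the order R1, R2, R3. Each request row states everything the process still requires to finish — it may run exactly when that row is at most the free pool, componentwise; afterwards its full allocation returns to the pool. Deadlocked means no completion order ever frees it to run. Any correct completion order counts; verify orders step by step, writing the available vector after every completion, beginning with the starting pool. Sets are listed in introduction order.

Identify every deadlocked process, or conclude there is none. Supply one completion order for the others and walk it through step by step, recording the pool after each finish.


No process is deadlocked.
Key observation: beginning at P6, releases accumulate fast enough that every process eventually fits.
The rest can finish in the order P6, P2, P1, P4, P7. Check, step by step:
  pool = (2, 2, 1)
  run P6 (needs (2, 2, 0), free (2, 2, 1)); after release of (1, 3, 0) the pool is (3, 5, 1)
  run P2 (needs (3, 2, 1), free (3, 5, 1)); after release of (3, 1, 0) the pool is (6, 6, 1)
  run P1 (needs (3, 2, 0), free (6, 6, 1)); after release of (2, 1, 2) the pool is (8, 7, 3)
  run P4 (needs (1, 4, 1), free (8, 7, 3)); after release of (1, 3, 0) the pool is (9, 10, 3)
  run P7 (needs (8, 5, 1), free (9, 10, 3)); after release of (0, 0, 1) the pool is (9, 10, 4)


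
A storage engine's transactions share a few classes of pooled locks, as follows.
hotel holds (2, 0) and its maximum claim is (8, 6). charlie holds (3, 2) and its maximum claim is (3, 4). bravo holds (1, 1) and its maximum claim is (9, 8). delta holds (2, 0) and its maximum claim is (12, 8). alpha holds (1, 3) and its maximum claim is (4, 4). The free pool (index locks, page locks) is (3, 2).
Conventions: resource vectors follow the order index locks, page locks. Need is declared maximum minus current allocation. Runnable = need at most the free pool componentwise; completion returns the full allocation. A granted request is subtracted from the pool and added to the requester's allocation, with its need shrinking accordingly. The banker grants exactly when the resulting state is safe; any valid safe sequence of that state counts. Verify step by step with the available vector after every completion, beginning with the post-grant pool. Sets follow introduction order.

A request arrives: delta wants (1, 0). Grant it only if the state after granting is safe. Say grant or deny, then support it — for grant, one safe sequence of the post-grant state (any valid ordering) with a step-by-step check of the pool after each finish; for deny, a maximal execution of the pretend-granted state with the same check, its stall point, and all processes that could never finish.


GRANT: granting preserves safety; a valid post-grant sequence is charlie, alpha, hotel, bravo, delta.
Key observation: with (2, 2) left after the transfer, charlie can run at once — the state stays safe.
Verifying the post-grant state step by step:
  pool = (2, 2)
  charlie needs (0, 2) <= (2, 2) -> finishes; pool += (3, 2) = (5, 4)
  alpha needs (3, 1) <= (5, 4) -> finishes; pool += (1, 3) = (6, 7)
  hotel needs (6, 6) <= (6, 7) -> finishes; pool += (2, 0) = (8, 7)
  bravo needs (8, 7) <= (8, 7) -> finishes; pool += (1, 1) = (9, 8)
  delta needs (9, 8) <= (9, 8) -> finishes; pool += (3, 0) = (12, 8)


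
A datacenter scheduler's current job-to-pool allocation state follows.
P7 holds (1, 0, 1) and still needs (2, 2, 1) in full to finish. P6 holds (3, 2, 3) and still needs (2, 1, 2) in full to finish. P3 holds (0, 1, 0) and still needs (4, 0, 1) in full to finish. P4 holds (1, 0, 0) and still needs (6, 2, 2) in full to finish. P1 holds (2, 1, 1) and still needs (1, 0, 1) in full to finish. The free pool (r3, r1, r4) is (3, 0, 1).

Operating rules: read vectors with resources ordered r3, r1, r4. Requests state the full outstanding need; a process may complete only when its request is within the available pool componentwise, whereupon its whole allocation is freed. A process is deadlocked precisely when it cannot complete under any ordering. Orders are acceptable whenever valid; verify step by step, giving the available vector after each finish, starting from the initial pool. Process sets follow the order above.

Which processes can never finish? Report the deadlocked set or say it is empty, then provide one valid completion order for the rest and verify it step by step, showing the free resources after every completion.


Nothing here is deadlocked.
Key observation: beginning at P1, releases accumulate fast enough that every process eventually fits.
The rest can finish in the order P1, P6, P7, P3, P4. Verifying each step:
  pool = (3, 0, 1)
  P1 needs (1, 0, 1) <= (3, 0, 1) -> finishes; pool += (2, 1, 1) = (5, 1, 2)
  P6 needs (2, 1, 2) <= (5, 1, 2) -> finishes; pool += (3, 2, 3) = (8, 3, 5)
  P7 needs (2, 2, 1) <= (8, 3, 5) -> finishes; pool += (1, 0, 1) = (9, 3, 6)
  P3 needs (4, 0, 1) <= (9, 3, 6) -> finishes; pool += (0, 1, 0) = (9, 4, 6)
  P4 needs (6, 2, 2) <= (9, 4, 6) -> finishes; pool += (1, 0, 0) = (10, 4, 6)
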